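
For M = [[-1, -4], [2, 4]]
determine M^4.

M^2 = [[-7, -12], [6, 8]]
M^3 = [[-17, -20], [10, 8]]
M^4 = [[-23, -12], [6, -8]]

[[-23, -12], [6, -8]]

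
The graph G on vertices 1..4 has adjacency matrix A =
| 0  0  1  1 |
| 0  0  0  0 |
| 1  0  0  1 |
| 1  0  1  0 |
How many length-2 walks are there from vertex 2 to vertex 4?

0

The number of length-2 walks from vertex 2 to vertex 4 is entry (2,4) of A², where A is the adjacency matrix.
A² = [[2, 0, 1, 1], [0, 0, 0, 0], [1, 0, 2, 1], [1, 0, 1, 2]]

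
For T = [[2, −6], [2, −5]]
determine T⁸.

tr T = −3 and det T = 2, so the characteristic polynomial is λ² − (−3)λ + (2) with roots −2 and −1.
Eigenvectors give P = [[−3, 2], [−2, 1]] with P⁻¹ = [[1, −2], [2, −3]], and T = P·diag(−2, −1)·P⁻¹.
Then T⁸ = P·diag(256, 1)·P⁻¹ = [[−768, 2], [−512, 1]] · [[1, −2], [2, −3]] = [[−764, 1530], [−510, 1021]].

[[−764, 1530], [−510, 1021]]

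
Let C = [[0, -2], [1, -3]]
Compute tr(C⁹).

-513

tr C = -3 and det C = 2, so the characteristic polynomial is λ² − (-3)λ + (2) with roots -1 and -2.
Eigenvectors give P = [[2, -1], [1, -1]] with P⁻¹ = [[1, -1], [1, -2]], and C = P·diag(-1, -2)·P⁻¹.
Then C⁹ = P·diag(-1, -512)·P⁻¹ = [[-2, 512], [-1, 512]] · [[1, -1], [1, -2]] = [[510, -1022], [511, -1023]].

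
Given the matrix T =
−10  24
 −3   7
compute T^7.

tr T = −3 and det T = 2, so the characteristic polynomial is λ² − (−3)λ + (2) with roots −1 and −2.
Eigenvectors give P = [[−8, −3], [−3, −1]] with P⁻¹ = [[1, −3], [−3, 8]], and T = P·diag(−1, −2)·P⁻¹.
Then T^7 = P·diag(−1, −128)·P⁻¹ = [[8, 384], [3, 128]] · [[1, −3], [−3, 8]] = [[−1144, 3048], [−381, 1015]].

[[−1144, 3048], [−381, 1015]]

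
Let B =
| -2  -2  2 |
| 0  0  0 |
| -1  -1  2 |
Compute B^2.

[[2, 2, 0], [0, 0, 0], [0, 0, 2]]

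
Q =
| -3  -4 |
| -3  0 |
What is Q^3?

Q^2 = [[21, 12], [9, 12]]
Q^3 = [[-99, -84], [-63, -36]]

[[-99, -84], [-63, -36]]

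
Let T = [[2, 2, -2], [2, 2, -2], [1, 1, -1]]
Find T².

[[6, 6, -6], [6, 6, -6], [3, 3, -3]]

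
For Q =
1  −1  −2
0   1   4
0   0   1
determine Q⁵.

[[1, −5, −50], [0, 1, 20], [0, 0, 1]]

Q = I + N where N = [[0, −1, −2], [0, 0, 4], [0, 0, 0]] is strictly upper-triangular, so N³ = 0.
(I + N)⁵ = I + 5·N + 10·N² = [[1, −5, −50], [0, 1, 20], [0, 0, 1]].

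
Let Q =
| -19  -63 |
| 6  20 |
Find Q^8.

tr Q = 1 and det Q = -2, so the characteristic polynomial is λ² − (1)λ + (-2) with roots -1 and 2.
Eigenvectors give P = [[-7, -3], [2, 1]] with P⁻¹ = [[-1, -3], [2, 7]], and Q = P·diag(-1, 2)·P⁻¹.
Then Q^8 = P·diag(1, 256)·P⁻¹ = [[-7, -768], [2, 256]] · [[-1, -3], [2, 7]] = [[-1529, -5355], [510, 1786]].

[[-1529, -5355], [510, 1786]]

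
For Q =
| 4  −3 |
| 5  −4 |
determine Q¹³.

[[4, −3], [5, −4]]

Q² = I (check: tr Q = 0 and det Q = −1), so Q¹³ = Q since 13 is odd.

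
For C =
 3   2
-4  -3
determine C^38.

C² = I (check: tr C = 0 and det C = -1), so C^38 = I since 38 is even.

[[1, 0], [0, 1]]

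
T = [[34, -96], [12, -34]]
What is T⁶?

tr T = 0 and det T = -4, so the characteristic polynomial is λ² − (0)λ + (-4) with roots -2 and 2.
Eigenvectors give P = [[-8, 3], [-3, 1]] with P⁻¹ = [[1, -3], [3, -8]], and T = P·diag(-2, 2)·P⁻¹.
Then T⁶ = P·diag(64, 64)·P⁻¹ = [[-512, 192], [-192, 64]] · [[1, -3], [3, -8]] = [[64, 0], [0, 64]].

[[64, 0], [0, 64]]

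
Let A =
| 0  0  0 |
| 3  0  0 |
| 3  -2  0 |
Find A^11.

[[0, 0, 0], [0, 0, 0], [0, 0, 0]]

A is strictly triangular, hence nilpotent: A^3 = 0, so A^11 = 0.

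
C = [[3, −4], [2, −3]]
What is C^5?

[[3, −4], [2, −3]]

C² = I (check: tr C = 0 and det C = −1), so C^5 = C since 5 is odd.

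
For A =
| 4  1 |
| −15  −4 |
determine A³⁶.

A² = I (check: tr A = 0 and det A = −1), so A³⁶ = I since 36 is even.

[[1, 0], [0, 1]]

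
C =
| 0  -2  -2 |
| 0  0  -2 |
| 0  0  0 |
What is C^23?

C is strictly triangular, hence nilpotent: C^3 = 0, so C^23 = 0.

[[0, 0, 0], [0, 0, 0], [0, 0, 0]]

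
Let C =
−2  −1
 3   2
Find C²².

C² = I (check: tr C = 0 and det C = −1), so C²² = I since 22 is even.

[[1, 0], [0, 1]]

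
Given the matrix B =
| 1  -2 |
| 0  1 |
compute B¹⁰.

B = I + N where N = [[0, -2], [0, 0]] is strictly upper-triangular, so N² = 0.
(I + N)¹⁰ = I + 10·N = [[1, -20], [0, 1]].

[[1, -20], [0, 1]]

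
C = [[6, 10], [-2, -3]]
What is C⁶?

tr C = 3 and det C = 2, so the characteristic polynomial is λ² − (3)λ + (2) with roots 2 and 1.
Eigenvectors give P = [[-5, -2], [2, 1]] with P⁻¹ = [[-1, -2], [2, 5]], and C = P·diag(2, 1)·P⁻¹.
Then C⁶ = P·diag(64, 1)·P⁻¹ = [[-320, -2], [128, 1]] · [[-1, -2], [2, 5]] = [[316, 630], [-126, -251]].

[[316, 630], [-126, -251]]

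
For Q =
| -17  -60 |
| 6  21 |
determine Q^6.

tr Q = 4 and det Q = 3, so the characteristic polynomial is λ² − (4)λ + (3) with roots 1 and 3.
Eigenvectors give P = [[10, -3], [-3, 1]] with P⁻¹ = [[1, 3], [3, 10]], and Q = P·diag(1, 3)·P⁻¹.
Then Q^6 = P·diag(1, 729)·P⁻¹ = [[10, -2187], [-3, 729]] · [[1, 3], [3, 10]] = [[-6551, -21840], [2184, 7281]].

[[-6551, -21840], [2184, 7281]]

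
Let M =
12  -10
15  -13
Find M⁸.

tr M = -1 and det M = -6, so the characteristic polynomial is λ² − (-1)λ + (-6) with roots -3 and 2.
Eigenvectors give P = [[-2, 1], [-3, 1]] with P⁻¹ = [[1, -1], [3, -2]], and M = P·diag(-3, 2)·P⁻¹.
Then M⁸ = P·diag(6561, 256)·P⁻¹ = [[-13122, 256], [-19683, 256]] · [[1, -1], [3, -2]] = [[-12354, 12610], [-18915, 19171]].

[[-12354, 12610], [-18915, 19171]]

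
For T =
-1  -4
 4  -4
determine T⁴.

T² = [[-15, 20], [-20, 0]]
T³ = [[95, -20], [20, 80]]
T⁴ = [[-175, -300], [300, -400]]

[[-175, -300], [300, -400]]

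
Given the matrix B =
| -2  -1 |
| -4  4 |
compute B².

[[8, -2], [-8, 20]]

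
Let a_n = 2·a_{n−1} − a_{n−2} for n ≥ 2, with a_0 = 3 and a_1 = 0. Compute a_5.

−12

With companion matrix B = [[2, −1], [1, 0]], [a_n, a_{n−1}]ᵀ = B·[a_{n−1}, a_{n−2}]ᵀ, so [a_5, a_4]ᵀ = B⁴·[a_1, a_0]ᵀ.
B⁴ = [[5, −4], [4, −3]], giving [a_5, a_4]ᵀ = [[−12], [−9]].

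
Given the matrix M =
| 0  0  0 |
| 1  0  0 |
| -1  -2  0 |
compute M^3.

M is strictly triangular, hence nilpotent: M^3 = 0, so M^3 = 0.

[[0, 0, 0], [0, 0, 0], [0, 0, 0]]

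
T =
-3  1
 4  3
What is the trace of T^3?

T^2 = [[13, 0], [0, 13]]
T^3 = [[-39, 13], [52, 39]]

0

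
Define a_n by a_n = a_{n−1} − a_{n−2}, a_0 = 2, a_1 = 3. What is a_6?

2

With companion matrix T = [[1, −1], [1, 0]], [a_n, a_{n−1}]ᵀ = T·[a_{n−1}, a_{n−2}]ᵀ, so [a_6, a_5]ᵀ = T^5·[a_1, a_0]ᵀ.
T^5 = [[0, 1], [−1, 1]], giving [a_6, a_5]ᵀ = [[2], [−1]].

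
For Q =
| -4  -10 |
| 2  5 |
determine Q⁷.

[[-4, -10], [2, 5]]

Q² = Q (a projection; rank 1, trace 1), so Q⁷ = Q.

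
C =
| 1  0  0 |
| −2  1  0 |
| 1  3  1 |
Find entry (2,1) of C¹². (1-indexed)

−24

C = I + N where N = [[0, 0, 0], [−2, 0, 0], [1, 3, 0]] is strictly lower-triangular, so N³ = 0.
(I + N)¹² = I + 12·N + 66·N² = [[1, 0, 0], [−24, 1, 0], [−384, 36, 1]].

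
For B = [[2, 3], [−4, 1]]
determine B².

[[−8, 9], [−12, −11]]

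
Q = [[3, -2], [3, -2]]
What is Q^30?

Q² = Q (a projection; rank 1, trace 1), so Q^30 = Q.

[[3, -2], [3, -2]]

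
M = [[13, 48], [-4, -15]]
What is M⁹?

[[59053, 236208], [-19684, -78735]]

tr M = -2 and det M = -3, so the characteristic polynomial is λ² − (-2)λ + (-3) with roots -3 and 1.
Eigenvectors give P = [[-3, -4], [1, 1]] with P⁻¹ = [[1, 4], [-1, -3]], and M = P·diag(-3, 1)·P⁻¹.
Then M⁹ = P·diag(-19683, 1)·P⁻¹ = [[59049, -4], [-19683, 1]] · [[1, 4], [-1, -3]] = [[59053, 236208], [-19684, -78735]].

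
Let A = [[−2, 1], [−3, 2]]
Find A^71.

[[−2, 1], [−3, 2]]

A² = I (check: tr A = 0 and det A = −1), so A^71 = A since 71 is odd.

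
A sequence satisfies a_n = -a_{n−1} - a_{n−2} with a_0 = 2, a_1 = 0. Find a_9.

With companion matrix T = [[-1, -1], [1, 0]], [a_n, a_{n−1}]ᵀ = T·[a_{n−1}, a_{n−2}]ᵀ, so [a_9, a_8]ᵀ = T^8·[a_1, a_0]ᵀ.
T^8 = [[0, 1], [-1, -1]], giving [a_9, a_8]ᵀ = [[2], [-2]].

2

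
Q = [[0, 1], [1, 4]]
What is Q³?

Q² = [[1, 4], [4, 17]]
Q³ = [[4, 17], [17, 72]]

[[4, 17], [17, 72]]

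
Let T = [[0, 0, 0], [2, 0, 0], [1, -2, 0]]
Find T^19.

T is strictly triangular, hence nilpotent: T^3 = 0, so T^19 = 0.

[[0, 0, 0], [0, 0, 0], [0, 0, 0]]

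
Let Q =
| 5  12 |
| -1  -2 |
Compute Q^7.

tr Q = 3 and det Q = 2, so the characteristic polynomial is λ² − (3)λ + (2) with roots 1 and 2.
Eigenvectors give P = [[-3, 4], [1, -1]] with P⁻¹ = [[1, 4], [1, 3]], and Q = P·diag(1, 2)·P⁻¹.
Then Q^7 = P·diag(1, 128)·P⁻¹ = [[-3, 512], [1, -128]] · [[1, 4], [1, 3]] = [[509, 1524], [-127, -380]].

[[509, 1524], [-127, -380]]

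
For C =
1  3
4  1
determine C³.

C² = [[13, 6], [8, 13]]
C³ = [[37, 45], [60, 37]]

[[37, 45], [60, 37]]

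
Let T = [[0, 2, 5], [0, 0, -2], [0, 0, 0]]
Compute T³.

T is strictly triangular, hence nilpotent: T³ = 0, so T³ = 0.

[[0, 0, 0], [0, 0, 0], [0, 0, 0]]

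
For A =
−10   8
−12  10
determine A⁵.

tr A = 0 and det A = −4, so the characteristic polynomial is λ² − (0)λ + (−4) with roots −2 and 2.
Eigenvectors give P = [[1, −2], [1, −3]] with P⁻¹ = [[3, −2], [1, −1]], and A = P·diag(−2, 2)·P⁻¹.
Then A⁵ = P·diag(−32, 32)·P⁻¹ = [[−32, −64], [−32, −96]] · [[3, −2], [1, −1]] = [[−160, 128], [−192, 160]].

[[−160, 128], [−192, 160]]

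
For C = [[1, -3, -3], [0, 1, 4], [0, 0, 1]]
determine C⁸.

C = I + N where N = [[0, -3, -3], [0, 0, 4], [0, 0, 0]] is strictly upper-triangular, so N³ = 0.
(I + N)⁸ = I + 8·N + 28·N² = [[1, -24, -360], [0, 1, 32], [0, 0, 1]].

[[1, -24, -360], [0, 1, 32], [0, 0, 1]]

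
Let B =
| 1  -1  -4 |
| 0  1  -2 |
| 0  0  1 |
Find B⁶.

B = I + N where N = [[0, -1, -4], [0, 0, -2], [0, 0, 0]] is strictly upper-triangular, so N³ = 0.
(I + N)⁶ = I + 6·N + 15·N² = [[1, -6, 6], [0, 1, -12], [0, 0, 1]].

[[1, -6, 6], [0, 1, -12], [0, 0, 1]]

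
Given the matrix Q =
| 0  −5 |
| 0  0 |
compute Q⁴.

Q is strictly triangular, hence nilpotent: Q² = 0, so Q⁴ = 0.

[[0, 0], [0, 0]]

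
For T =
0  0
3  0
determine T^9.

[[0, 0], [0, 0]]

T is strictly triangular, hence nilpotent: T^2 = 0, so T^9 = 0.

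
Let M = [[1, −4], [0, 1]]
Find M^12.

[[1, −48], [0, 1]]

M = I + N where N = [[0, −4], [0, 0]] is strictly upper-triangular, so N^2 = 0.
(I + N)^12 = I + 12·N = [[1, −48], [0, 1]].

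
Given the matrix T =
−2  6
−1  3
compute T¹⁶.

[[−2, 6], [−1, 3]]

T² = T (a projection; rank 1, trace 1), so T¹⁶ = T.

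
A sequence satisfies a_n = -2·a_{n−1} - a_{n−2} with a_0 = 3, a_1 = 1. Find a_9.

33

With companion matrix A = [[-2, -1], [1, 0]], [a_n, a_{n−1}]ᵀ = A·[a_{n−1}, a_{n−2}]ᵀ, so [a_9, a_8]ᵀ = A⁸·[a_1, a_0]ᵀ.
A⁸ = [[9, 8], [-8, -7]], giving [a_9, a_8]ᵀ = [[33], [-29]].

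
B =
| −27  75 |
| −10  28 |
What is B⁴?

tr B = 1 and det B = −6, so the characteristic polynomial is λ² − (1)λ + (−6) with roots −2 and 3.
Eigenvectors give P = [[3, −5], [1, −2]] with P⁻¹ = [[2, −5], [1, −3]], and B = P·diag(−2, 3)·P⁻¹.
Then B⁴ = P·diag(16, 81)·P⁻¹ = [[48, −405], [16, −162]] · [[2, −5], [1, −3]] = [[−309, 975], [−130, 406]].

[[−309, 975], [−130, 406]]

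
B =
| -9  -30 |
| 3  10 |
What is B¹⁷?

[[-9, -30], [3, 10]]

B² = B (a projection; rank 1, trace 1), so B¹⁷ = B.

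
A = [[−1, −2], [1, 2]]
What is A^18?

[[−1, −2], [1, 2]]

A² = A (a projection; rank 1, trace 1), so A^18 = A.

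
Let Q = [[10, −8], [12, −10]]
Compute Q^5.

tr Q = 0 and det Q = −4, so the characteristic polynomial is λ² − (0)λ + (−4) with roots −2 and 2.
Eigenvectors give P = [[−2, 1], [−3, 1]] with P⁻¹ = [[1, −1], [3, −2]], and Q = P·diag(−2, 2)·P⁻¹.
Then Q^5 = P·diag(−32, 32)·P⁻¹ = [[64, 32], [96, 32]] · [[1, −1], [3, −2]] = [[160, −128], [192, −160]].

[[160, −128], [192, −160]]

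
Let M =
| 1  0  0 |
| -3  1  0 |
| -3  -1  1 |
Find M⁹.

[[1, 0, 0], [-27, 1, 0], [81, -9, 1]]

M = I + N where N = [[0, 0, 0], [-3, 0, 0], [-3, -1, 0]] is strictly lower-triangular, so N³ = 0.
(I + N)⁹ = I + 9·N + 36·N² = [[1, 0, 0], [-27, 1, 0], [81, -9, 1]].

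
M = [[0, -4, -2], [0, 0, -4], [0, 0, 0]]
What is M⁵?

[[0, 0, 0], [0, 0, 0], [0, 0, 0]]

M is strictly triangular, hence nilpotent: M³ = 0, so M⁵ = 0.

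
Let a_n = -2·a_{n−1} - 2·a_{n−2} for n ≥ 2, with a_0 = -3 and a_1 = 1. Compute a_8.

With companion matrix B = [[-2, -2], [1, 0]], [a_n, a_{n−1}]ᵀ = B·[a_{n−1}, a_{n−2}]ᵀ, so [a_8, a_7]ᵀ = B⁷·[a_1, a_0]ᵀ.
B⁷ = [[0, 16], [-8, -16]], giving [a_8, a_7]ᵀ = [[-48], [40]].

-48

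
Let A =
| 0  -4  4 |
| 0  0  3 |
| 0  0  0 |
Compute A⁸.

[[0, 0, 0], [0, 0, 0], [0, 0, 0]]

A is strictly triangular, hence nilpotent: A³ = 0, so A⁸ = 0.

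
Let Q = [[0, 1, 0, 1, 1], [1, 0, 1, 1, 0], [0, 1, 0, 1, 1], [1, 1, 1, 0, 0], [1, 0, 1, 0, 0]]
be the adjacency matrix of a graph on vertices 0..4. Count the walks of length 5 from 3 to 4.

22

The number of length-5 walks from vertex 3 to vertex 4 is entry (3,4) of Q⁵, where Q is the adjacency matrix.
Q² = [[3, 1, 3, 1, 0], [1, 3, 1, 2, 2], [3, 1, 3, 1, 0], [1, 2, 1, 3, 2], [0, 2, 0, 2, 2]]
Q³ = [[2, 7, 2, 7, 6], [7, 4, 7, 5, 2], [2, 7, 2, 7, 6], [7, 5, 7, 4, 2], [6, 2, 6, 2, 0]]
Q⁴ = [[20, 11, 20, 11, 4], [11, 19, 11, 18, 14], [20, 11, 20, 11, 4], [11, 18, 11, 19, 14], [4, 14, 4, 14, 12]]
Q⁵ = [[26, 51, 26, 51, 40], [51, 40, 51, 41, 22], [26, 51, 26, 51, 40], [51, 41, 51, 40, 22], [40, 22, 40, 22, 8]]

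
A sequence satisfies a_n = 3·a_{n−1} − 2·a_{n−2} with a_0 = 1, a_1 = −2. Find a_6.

With companion matrix T = [[3, −2], [1, 0]], [a_n, a_{n−1}]ᵀ = T·[a_{n−1}, a_{n−2}]ᵀ, so [a_6, a_5]ᵀ = T⁵·[a_1, a_0]ᵀ.
T⁵ = [[63, −62], [31, −30]], giving [a_6, a_5]ᵀ = [[−188], [−92]].

−188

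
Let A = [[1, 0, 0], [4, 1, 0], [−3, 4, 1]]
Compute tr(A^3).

A = I + N where N = [[0, 0, 0], [4, 0, 0], [−3, 4, 0]] is strictly lower-triangular, so N^3 = 0.
(I + N)^3 = I + 3·N + 3·N^2 = [[1, 0, 0], [12, 1, 0], [39, 12, 1]].

3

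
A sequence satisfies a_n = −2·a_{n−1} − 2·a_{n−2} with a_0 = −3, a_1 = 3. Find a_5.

−12

With companion matrix Q = [[−2, −2], [1, 0]], [a_n, a_{n−1}]ᵀ = Q·[a_{n−1}, a_{n−2}]ᵀ, so [a_5, a_4]ᵀ = Q⁴·[a_1, a_0]ᵀ.
Q⁴ = [[−4, 0], [0, −4]], giving [a_5, a_4]ᵀ = [[−12], [12]].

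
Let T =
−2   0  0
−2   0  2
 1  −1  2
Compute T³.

[[−8, 0, 0], [−4, −4, 4], [2, −2, 0]]

T² = [[4, 0, 0], [6, −2, 4], [2, −2, 2]]
T³ = [[−8, 0, 0], [−4, −4, 4], [2, −2, 0]]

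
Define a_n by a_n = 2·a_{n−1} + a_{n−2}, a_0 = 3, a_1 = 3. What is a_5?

With companion matrix C = [[2, 1], [1, 0]], [a_n, a_{n−1}]ᵀ = C·[a_{n−1}, a_{n−2}]ᵀ, so [a_5, a_4]ᵀ = C⁴·[a_1, a_0]ᵀ.
C⁴ = [[29, 12], [12, 5]], giving [a_5, a_4]ᵀ = [[123], [51]].

123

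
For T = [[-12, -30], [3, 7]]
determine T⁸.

[[63306, 189150], [-18915, -56489]]

tr T = -5 and det T = 6, so the characteristic polynomial is λ² − (-5)λ + (6) with roots -3 and -2.
Eigenvectors give P = [[10, -3], [-3, 1]] with P⁻¹ = [[1, 3], [3, 10]], and T = P·diag(-3, -2)·P⁻¹.
Then T⁸ = P·diag(6561, 256)·P⁻¹ = [[65610, -768], [-19683, 256]] · [[1, 3], [3, 10]] = [[63306, 189150], [-18915, -56489]].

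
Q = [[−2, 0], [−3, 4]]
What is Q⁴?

Q² = [[4, 0], [−6, 16]]
Q³ = [[−8, 0], [−36, 64]]
Q⁴ = [[16, 0], [−120, 256]]

[[16, 0], [−120, 256]]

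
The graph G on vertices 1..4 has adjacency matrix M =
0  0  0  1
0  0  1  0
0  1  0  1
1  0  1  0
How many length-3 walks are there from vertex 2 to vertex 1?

The number of length-3 walks from vertex 2 to vertex 1 is entry (2,1) of M^3, where M is the adjacency matrix.
M^2 = [[1, 0, 1, 0], [0, 1, 0, 1], [1, 0, 2, 0], [0, 1, 0, 2]]
M^3 = [[0, 1, 0, 2], [1, 0, 2, 0], [0, 2, 0, 3], [2, 0, 3, 0]]

1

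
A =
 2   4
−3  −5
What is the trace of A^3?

−9

tr A = −3 and det A = 2, so the characteristic polynomial is λ² − (−3)λ + (2) with roots −2 and −1.
Eigenvectors give P = [[1, −4], [−1, 3]] with P⁻¹ = [[−3, −4], [−1, −1]], and A = P·diag(−2, −1)·P⁻¹.
Then A^3 = P·diag(−8, −1)·P⁻¹ = [[−8, 4], [8, −3]] · [[−3, −4], [−1, −1]] = [[20, 28], [−21, −29]].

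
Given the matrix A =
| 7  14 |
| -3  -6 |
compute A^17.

A² = A (a projection; rank 1, trace 1), so A^17 = A.

[[7, 14], [-3, -6]]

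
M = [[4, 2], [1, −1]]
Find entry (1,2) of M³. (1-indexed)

30

M² = [[18, 6], [3, 3]]
M³ = [[78, 30], [15, 3]]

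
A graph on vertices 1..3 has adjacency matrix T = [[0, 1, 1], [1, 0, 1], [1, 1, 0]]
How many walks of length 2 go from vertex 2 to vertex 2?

2

The number of length-2 walks from vertex 2 to vertex 2 is entry (2,2) of T², where T is the adjacency matrix.
T² = [[2, 1, 1], [1, 2, 1], [1, 1, 2]]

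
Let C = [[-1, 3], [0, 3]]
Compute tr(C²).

10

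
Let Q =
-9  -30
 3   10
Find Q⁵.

[[-9, -30], [3, 10]]

Q² = Q (a projection; rank 1, trace 1), so Q⁵ = Q.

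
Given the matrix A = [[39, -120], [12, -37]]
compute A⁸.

tr A = 2 and det A = -3, so the characteristic polynomial is λ² − (2)λ + (-3) with roots -1 and 3.
Eigenvectors give P = [[3, 10], [1, 3]] with P⁻¹ = [[-3, 10], [1, -3]], and A = P·diag(-1, 3)·P⁻¹.
Then A⁸ = P·diag(1, 6561)·P⁻¹ = [[3, 65610], [1, 19683]] · [[-3, 10], [1, -3]] = [[65601, -196800], [19680, -59039]].

[[65601, -196800], [19680, -59039]]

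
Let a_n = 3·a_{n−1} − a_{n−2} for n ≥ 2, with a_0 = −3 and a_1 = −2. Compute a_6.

With companion matrix M = [[3, −1], [1, 0]], [a_n, a_{n−1}]ᵀ = M·[a_{n−1}, a_{n−2}]ᵀ, so [a_6, a_5]ᵀ = M⁵·[a_1, a_0]ᵀ.
M⁵ = [[144, −55], [55, −21]], giving [a_6, a_5]ᵀ = [[−123], [−47]].

−123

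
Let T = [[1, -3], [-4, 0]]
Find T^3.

T^2 = [[13, -3], [-4, 12]]
T^3 = [[25, -39], [-52, 12]]

[[25, -39], [-52, 12]]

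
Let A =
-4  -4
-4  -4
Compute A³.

A² = [[32, 32], [32, 32]]
A³ = [[-256, -256], [-256, -256]]

[[-256, -256], [-256, -256]]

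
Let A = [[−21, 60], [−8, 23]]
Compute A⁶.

tr A = 2 and det A = −3, so the characteristic polynomial is λ² − (2)λ + (−3) with roots 3 and −1.
Eigenvectors give P = [[5, 3], [2, 1]] with P⁻¹ = [[−1, 3], [2, −5]], and A = P·diag(3, −1)·P⁻¹.
Then A⁶ = P·diag(729, 1)·P⁻¹ = [[3645, 3], [1458, 1]] · [[−1, 3], [2, −5]] = [[−3639, 10920], [−1456, 4369]].

[[−3639, 10920], [−1456, 4369]]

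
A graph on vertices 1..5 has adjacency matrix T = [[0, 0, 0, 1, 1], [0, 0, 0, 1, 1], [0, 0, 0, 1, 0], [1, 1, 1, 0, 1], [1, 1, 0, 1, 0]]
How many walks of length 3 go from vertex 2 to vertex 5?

5

The number of length-3 walks from vertex 2 to vertex 5 is entry (2,5) of T^3, where T is the adjacency matrix.
T^2 = [[2, 2, 1, 1, 1], [2, 2, 1, 1, 1], [1, 1, 1, 0, 1], [1, 1, 0, 4, 2], [1, 1, 1, 2, 3]]
T^3 = [[2, 2, 1, 6, 5], [2, 2, 1, 6, 5], [1, 1, 0, 4, 2], [6, 6, 4, 4, 6], [5, 5, 2, 6, 4]]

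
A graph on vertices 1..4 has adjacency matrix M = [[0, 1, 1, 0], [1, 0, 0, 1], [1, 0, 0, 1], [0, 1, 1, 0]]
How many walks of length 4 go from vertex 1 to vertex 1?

The number of length-4 walks from vertex 1 to vertex 1 is entry (1,1) of M^4, where M is the adjacency matrix.
M^2 = [[2, 0, 0, 2], [0, 2, 2, 0], [0, 2, 2, 0], [2, 0, 0, 2]]
M^3 = [[0, 4, 4, 0], [4, 0, 0, 4], [4, 0, 0, 4], [0, 4, 4, 0]]
M^4 = [[8, 0, 0, 8], [0, 8, 8, 0], [0, 8, 8, 0], [8, 0, 0, 8]]

8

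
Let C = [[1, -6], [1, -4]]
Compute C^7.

tr C = -3 and det C = 2, so the characteristic polynomial is λ² − (-3)λ + (2) with roots -2 and -1.
Eigenvectors give P = [[2, 3], [1, 1]] with P⁻¹ = [[-1, 3], [1, -2]], and C = P·diag(-2, -1)·P⁻¹.
Then C^7 = P·diag(-128, -1)·P⁻¹ = [[-256, -3], [-128, -1]] · [[-1, 3], [1, -2]] = [[253, -762], [127, -382]].

[[253, -762], [127, -382]]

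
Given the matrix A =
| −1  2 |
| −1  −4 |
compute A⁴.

[[−49, −130], [65, 146]]

tr A = −5 and det A = 6, so the characteristic polynomial is λ² − (−5)λ + (6) with roots −3 and −2.
Eigenvectors give P = [[1, 2], [−1, −1]] with P⁻¹ = [[−1, −2], [1, 1]], and A = P·diag(−3, −2)·P⁻¹.
Then A⁴ = P·diag(81, 16)·P⁻¹ = [[81, 32], [−81, −16]] · [[−1, −2], [1, 1]] = [[−49, −130], [65, 146]].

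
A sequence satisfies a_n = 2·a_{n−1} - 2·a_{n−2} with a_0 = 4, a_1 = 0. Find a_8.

64

With companion matrix C = [[2, -2], [1, 0]], [a_n, a_{n−1}]ᵀ = C·[a_{n−1}, a_{n−2}]ᵀ, so [a_8, a_7]ᵀ = C⁷·[a_1, a_0]ᵀ.
C⁷ = [[0, 16], [-8, 16]], giving [a_8, a_7]ᵀ = [[64], [64]].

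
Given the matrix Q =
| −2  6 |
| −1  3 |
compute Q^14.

Q² = Q (a projection; rank 1, trace 1), so Q^14 = Q.

[[−2, 6], [−1, 3]]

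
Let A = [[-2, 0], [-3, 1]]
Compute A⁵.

[[-32, 0], [-33, 1]]

tr A = -1 and det A = -2, so the characteristic polynomial is λ² − (-1)λ + (-2) with roots 1 and -2.
Eigenvectors give P = [[0, 1], [-1, 1]] with P⁻¹ = [[1, -1], [1, 0]], and A = P·diag(1, -2)·P⁻¹.
Then A⁵ = P·diag(1, -32)·P⁻¹ = [[0, -32], [-1, -32]] · [[1, -1], [1, 0]] = [[-32, 0], [-33, 1]].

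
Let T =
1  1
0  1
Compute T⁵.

[[1, 5], [0, 1]]

T = I + N where N = [[0, 1], [0, 0]] is strictly upper-triangular, so N² = 0.
(I + N)⁵ = I + 5·N = [[1, 5], [0, 1]].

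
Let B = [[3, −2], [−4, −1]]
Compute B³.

[[67, −30], [−60, 7]]

B² = [[17, −4], [−8, 9]]
B³ = [[67, −30], [−60, 7]]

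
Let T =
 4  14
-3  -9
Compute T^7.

[[12226, 28826], [-6177, -14541]]

tr T = -5 and det T = 6, so the characteristic polynomial is λ² − (-5)λ + (6) with roots -3 and -2.
Eigenvectors give P = [[-2, 7], [1, -3]] with P⁻¹ = [[3, 7], [1, 2]], and T = P·diag(-3, -2)·P⁻¹.
Then T^7 = P·diag(-2187, -128)·P⁻¹ = [[4374, -896], [-2187, 384]] · [[3, 7], [1, 2]] = [[12226, 28826], [-6177, -14541]].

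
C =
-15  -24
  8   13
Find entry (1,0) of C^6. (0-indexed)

tr C = -2 and det C = -3, so the characteristic polynomial is λ² − (-2)λ + (-3) with roots 1 and -3.
Eigenvectors give P = [[-3, -2], [2, 1]] with P⁻¹ = [[1, 2], [-2, -3]], and C = P·diag(1, -3)·P⁻¹.
Then C^6 = P·diag(1, 729)·P⁻¹ = [[-3, -1458], [2, 729]] · [[1, 2], [-2, -3]] = [[2913, 4368], [-1456, -2183]].

-1456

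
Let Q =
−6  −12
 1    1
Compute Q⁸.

[[25476, 75660], [−6305, −18659]]

tr Q = −5 and det Q = 6, so the characteristic polynomial is λ² − (−5)λ + (6) with roots −3 and −2.
Eigenvectors give P = [[−4, −3], [1, 1]] with P⁻¹ = [[−1, −3], [1, 4]], and Q = P·diag(−3, −2)·P⁻¹.
Then Q⁸ = P·diag(6561, 256)·P⁻¹ = [[−26244, −768], [6561, 256]] · [[−1, −3], [1, 4]] = [[25476, 75660], [−6305, −18659]].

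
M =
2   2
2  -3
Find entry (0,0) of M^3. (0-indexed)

M^2 = [[8, -2], [-2, 13]]
M^3 = [[12, 22], [22, -43]]

12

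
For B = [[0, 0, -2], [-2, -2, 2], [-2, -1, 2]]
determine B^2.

[[4, 2, -4], [0, 2, 4], [-2, 0, 6]]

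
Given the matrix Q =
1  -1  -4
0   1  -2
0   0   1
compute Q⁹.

[[1, -9, 36], [0, 1, -18], [0, 0, 1]]

Q = I + N where N = [[0, -1, -4], [0, 0, -2], [0, 0, 0]] is strictly upper-triangular, so N³ = 0.
(I + N)⁹ = I + 9·N + 36·N² = [[1, -9, 36], [0, 1, -18], [0, 0, 1]].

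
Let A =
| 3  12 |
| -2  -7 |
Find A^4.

tr A = -4 and det A = 3, so the characteristic polynomial is λ² − (-4)λ + (3) with roots -3 and -1.
Eigenvectors give P = [[-2, -3], [1, 1]] with P⁻¹ = [[1, 3], [-1, -2]], and A = P·diag(-3, -1)·P⁻¹.
Then A^4 = P·diag(81, 1)·P⁻¹ = [[-162, -3], [81, 1]] · [[1, 3], [-1, -2]] = [[-159, -480], [80, 241]].

[[-159, -480], [80, 241]]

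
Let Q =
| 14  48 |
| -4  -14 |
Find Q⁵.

tr Q = 0 and det Q = -4, so the characteristic polynomial is λ² − (0)λ + (-4) with roots 2 and -2.
Eigenvectors give P = [[4, -3], [-1, 1]] with P⁻¹ = [[1, 3], [1, 4]], and Q = P·diag(2, -2)·P⁻¹.
Then Q⁵ = P·diag(32, -32)·P⁻¹ = [[128, 96], [-32, -32]] · [[1, 3], [1, 4]] = [[224, 768], [-64, -224]].

[[224, 768], [-64, -224]]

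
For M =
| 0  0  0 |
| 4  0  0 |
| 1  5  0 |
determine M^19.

[[0, 0, 0], [0, 0, 0], [0, 0, 0]]

M is strictly triangular, hence nilpotent: M^3 = 0, so M^19 = 0.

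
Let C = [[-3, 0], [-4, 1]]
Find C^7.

tr C = -2 and det C = -3, so the characteristic polynomial is λ² − (-2)λ + (-3) with roots 1 and -3.
Eigenvectors give P = [[0, 1], [-1, 1]] with P⁻¹ = [[1, -1], [1, 0]], and C = P·diag(1, -3)·P⁻¹.
Then C^7 = P·diag(1, -2187)·P⁻¹ = [[0, -2187], [-1, -2187]] · [[1, -1], [1, 0]] = [[-2187, 0], [-2188, 1]].

[[-2187, 0], [-2188, 1]]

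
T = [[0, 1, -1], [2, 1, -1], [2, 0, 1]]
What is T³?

[[-2, 1, -3], [-2, 3, -7], [2, 4, -5]]

T² = [[0, 1, -2], [0, 3, -4], [2, 2, -1]]
T³ = [[-2, 1, -3], [-2, 3, -7], [2, 4, -5]]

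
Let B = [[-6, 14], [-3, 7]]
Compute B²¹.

[[-6, 14], [-3, 7]]

B² = B (a projection; rank 1, trace 1), so B²¹ = B.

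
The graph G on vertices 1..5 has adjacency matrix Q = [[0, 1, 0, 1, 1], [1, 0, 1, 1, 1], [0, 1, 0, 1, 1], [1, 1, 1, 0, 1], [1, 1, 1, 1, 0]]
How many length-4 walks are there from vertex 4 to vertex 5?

The number of length-4 walks from vertex 4 to vertex 5 is entry (4,5) of Q^4, where Q is the adjacency matrix.
Q^2 = [[3, 2, 3, 2, 2], [2, 4, 2, 3, 3], [3, 2, 3, 2, 2], [2, 3, 2, 4, 3], [2, 3, 2, 3, 4]]
Q^3 = [[6, 10, 6, 10, 10], [10, 10, 10, 11, 11], [6, 10, 6, 10, 10], [10, 11, 10, 10, 11], [10, 11, 10, 11, 10]]
Q^4 = [[30, 32, 30, 32, 32], [32, 42, 32, 41, 41], [30, 32, 30, 32, 32], [32, 41, 32, 42, 41], [32, 41, 32, 41, 42]]

41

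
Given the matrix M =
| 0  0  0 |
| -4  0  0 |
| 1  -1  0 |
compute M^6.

M is strictly triangular, hence nilpotent: M^3 = 0, so M^6 = 0.

[[0, 0, 0], [0, 0, 0], [0, 0, 0]]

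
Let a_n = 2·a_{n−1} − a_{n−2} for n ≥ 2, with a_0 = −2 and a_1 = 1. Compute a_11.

With companion matrix A = [[2, −1], [1, 0]], [a_n, a_{n−1}]ᵀ = A·[a_{n−1}, a_{n−2}]ᵀ, so [a_11, a_10]ᵀ = A¹⁰·[a_1, a_0]ᵀ.
A¹⁰ = [[11, −10], [10, −9]], giving [a_11, a_10]ᵀ = [[31], [28]].

31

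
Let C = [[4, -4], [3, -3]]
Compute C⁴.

C² = C (a projection; rank 1, trace 1), so C⁴ = C.

[[4, -4], [3, -3]]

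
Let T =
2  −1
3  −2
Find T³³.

[[2, −1], [3, −2]]

T² = I (check: tr T = 0 and det T = −1), so T³³ = T since 33 is odd.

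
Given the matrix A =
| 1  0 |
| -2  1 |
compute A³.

[[1, 0], [-6, 1]]

A = I + N where N = [[0, 0], [-2, 0]] is strictly lower-triangular, so N² = 0.
(I + N)³ = I + 3·N = [[1, 0], [-6, 1]].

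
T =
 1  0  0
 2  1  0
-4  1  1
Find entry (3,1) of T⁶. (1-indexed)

6

T = I + N where N = [[0, 0, 0], [2, 0, 0], [-4, 1, 0]] is strictly lower-triangular, so N³ = 0.
(I + N)⁶ = I + 6·N + 15·N² = [[1, 0, 0], [12, 1, 0], [6, 6, 1]].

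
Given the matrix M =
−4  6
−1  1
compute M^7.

tr M = −3 and det M = 2, so the characteristic polynomial is λ² − (−3)λ + (2) with roots −2 and −1.
Eigenvectors give P = [[3, −2], [1, −1]] with P⁻¹ = [[1, −2], [1, −3]], and M = P·diag(−2, −1)·P⁻¹.
Then M^7 = P·diag(−128, −1)·P⁻¹ = [[−384, 2], [−128, 1]] · [[1, −2], [1, −3]] = [[−382, 762], [−127, 253]].

[[−382, 762], [−127, 253]]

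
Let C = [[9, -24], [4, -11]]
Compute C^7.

[[4377, -13128], [2188, -6563]]

tr C = -2 and det C = -3, so the characteristic polynomial is λ² − (-2)λ + (-3) with roots 1 and -3.
Eigenvectors give P = [[-3, 2], [-1, 1]] with P⁻¹ = [[-1, 2], [-1, 3]], and C = P·diag(1, -3)·P⁻¹.
Then C^7 = P·diag(1, -2187)·P⁻¹ = [[-3, -4374], [-1, -2187]] · [[-1, 2], [-1, 3]] = [[4377, -13128], [2188, -6563]].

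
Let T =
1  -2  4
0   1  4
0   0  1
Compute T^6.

[[1, -12, -96], [0, 1, 24], [0, 0, 1]]

T = I + N where N = [[0, -2, 4], [0, 0, 4], [0, 0, 0]] is strictly upper-triangular, so N^3 = 0.
(I + N)^6 = I + 6·N + 15·N^2 = [[1, -12, -96], [0, 1, 24], [0, 0, 1]].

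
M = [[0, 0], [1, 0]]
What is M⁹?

[[0, 0], [0, 0]]

M is strictly triangular, hence nilpotent: M² = 0, so M⁹ = 0.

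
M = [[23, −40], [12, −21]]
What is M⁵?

tr M = 2 and det M = −3, so the characteristic polynomial is λ² − (2)λ + (−3) with roots −1 and 3.
Eigenvectors give P = [[5, −2], [3, −1]] with P⁻¹ = [[−1, 2], [−3, 5]], and M = P·diag(−1, 3)·P⁻¹.
Then M⁵ = P·diag(−1, 243)·P⁻¹ = [[−5, −486], [−3, −243]] · [[−1, 2], [−3, 5]] = [[1463, −2440], [732, −1221]].

[[1463, −2440], [732, −1221]]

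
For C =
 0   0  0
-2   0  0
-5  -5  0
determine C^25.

C is strictly triangular, hence nilpotent: C^3 = 0, so C^25 = 0.

[[0, 0, 0], [0, 0, 0], [0, 0, 0]]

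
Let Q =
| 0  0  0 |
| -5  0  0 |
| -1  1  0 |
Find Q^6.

Q is strictly triangular, hence nilpotent: Q^3 = 0, so Q^6 = 0.

[[0, 0, 0], [0, 0, 0], [0, 0, 0]]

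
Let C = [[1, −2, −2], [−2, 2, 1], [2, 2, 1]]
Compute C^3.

C^2 = [[1, −10, −6], [−4, 10, 7], [0, 2, −1]]
C^3 = [[9, −34, −18], [−10, 42, 25], [−6, 2, 1]]

[[9, −34, −18], [−10, 42, 25], [−6, 2, 1]]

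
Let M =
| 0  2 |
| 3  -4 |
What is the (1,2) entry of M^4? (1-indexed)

-224

M^2 = [[6, -8], [-12, 22]]
M^3 = [[-24, 44], [66, -112]]
M^4 = [[132, -224], [-336, 580]]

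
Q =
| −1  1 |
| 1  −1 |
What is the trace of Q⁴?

16

Q² = [[2, −2], [−2, 2]]
Q³ = [[−4, 4], [4, −4]]
Q⁴ = [[8, −8], [−8, 8]]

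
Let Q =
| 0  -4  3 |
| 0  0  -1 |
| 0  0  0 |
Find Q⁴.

[[0, 0, 0], [0, 0, 0], [0, 0, 0]]

Q is strictly triangular, hence nilpotent: Q³ = 0, so Q⁴ = 0.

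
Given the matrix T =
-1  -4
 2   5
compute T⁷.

tr T = 4 and det T = 3, so the characteristic polynomial is λ² − (4)λ + (3) with roots 3 and 1.
Eigenvectors give P = [[1, 2], [-1, -1]] with P⁻¹ = [[-1, -2], [1, 1]], and T = P·diag(3, 1)·P⁻¹.
Then T⁷ = P·diag(2187, 1)·P⁻¹ = [[2187, 2], [-2187, -1]] · [[-1, -2], [1, 1]] = [[-2185, -4372], [2186, 4373]].

[[-2185, -4372], [2186, 4373]]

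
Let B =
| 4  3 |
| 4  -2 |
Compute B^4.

[[832, 264], [352, 304]]

B^2 = [[28, 6], [8, 16]]
B^3 = [[136, 72], [96, -8]]
B^4 = [[832, 264], [352, 304]]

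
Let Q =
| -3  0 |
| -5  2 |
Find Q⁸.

tr Q = -1 and det Q = -6, so the characteristic polynomial is λ² − (-1)λ + (-6) with roots -3 and 2.
Eigenvectors give P = [[1, 0], [1, -1]] with P⁻¹ = [[1, 0], [1, -1]], and Q = P·diag(-3, 2)·P⁻¹.
Then Q⁸ = P·diag(6561, 256)·P⁻¹ = [[6561, 0], [6561, -256]] · [[1, 0], [1, -1]] = [[6561, 0], [6305, 256]].

[[6561, 0], [6305, 256]]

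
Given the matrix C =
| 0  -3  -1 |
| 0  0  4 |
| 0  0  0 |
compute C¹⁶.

[[0, 0, 0], [0, 0, 0], [0, 0, 0]]

C is strictly triangular, hence nilpotent: C³ = 0, so C¹⁶ = 0.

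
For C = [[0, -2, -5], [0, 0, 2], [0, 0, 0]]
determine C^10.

C is strictly triangular, hence nilpotent: C^3 = 0, so C^10 = 0.

[[0, 0, 0], [0, 0, 0], [0, 0, 0]]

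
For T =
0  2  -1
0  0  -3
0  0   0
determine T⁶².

T is strictly triangular, hence nilpotent: T³ = 0, so T⁶² = 0.

[[0, 0, 0], [0, 0, 0], [0, 0, 0]]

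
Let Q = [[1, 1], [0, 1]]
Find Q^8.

[[1, 8], [0, 1]]

Q = I + N where N = [[0, 1], [0, 0]] is strictly upper-triangular, so N^2 = 0.
(I + N)^8 = I + 8·N = [[1, 8], [0, 1]].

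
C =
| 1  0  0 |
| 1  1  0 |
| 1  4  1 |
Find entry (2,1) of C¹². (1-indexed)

C = I + N where N = [[0, 0, 0], [1, 0, 0], [1, 4, 0]] is strictly lower-triangular, so N³ = 0.
(I + N)¹² = I + 12·N + 66·N² = [[1, 0, 0], [12, 1, 0], [276, 48, 1]].

12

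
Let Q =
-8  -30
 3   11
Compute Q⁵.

[[-278, -930], [93, 311]]

tr Q = 3 and det Q = 2, so the characteristic polynomial is λ² − (3)λ + (2) with roots 1 and 2.
Eigenvectors give P = [[10, -3], [-3, 1]] with P⁻¹ = [[1, 3], [3, 10]], and Q = P·diag(1, 2)·P⁻¹.
Then Q⁵ = P·diag(1, 32)·P⁻¹ = [[10, -96], [-3, 32]] · [[1, 3], [3, 10]] = [[-278, -930], [93, 311]].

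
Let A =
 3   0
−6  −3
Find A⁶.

tr A = 0 and det A = −9, so the characteristic polynomial is λ² − (0)λ + (−9) with roots 3 and −3.
Eigenvectors give P = [[−1, 0], [1, 1]] with P⁻¹ = [[−1, 0], [1, 1]], and A = P·diag(3, −3)·P⁻¹.
Then A⁶ = P·diag(729, 729)·P⁻¹ = [[−729, 0], [729, 729]] · [[−1, 0], [1, 1]] = [[729, 0], [0, 729]].

[[729, 0], [0, 729]]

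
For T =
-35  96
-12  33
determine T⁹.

tr T = -2 and det T = -3, so the characteristic polynomial is λ² − (-2)λ + (-3) with roots 1 and -3.
Eigenvectors give P = [[-8, 3], [-3, 1]] with P⁻¹ = [[1, -3], [3, -8]], and T = P·diag(1, -3)·P⁻¹.
Then T⁹ = P·diag(1, -19683)·P⁻¹ = [[-8, -59049], [-3, -19683]] · [[1, -3], [3, -8]] = [[-177155, 472416], [-59052, 157473]].

[[-177155, 472416], [-59052, 157473]]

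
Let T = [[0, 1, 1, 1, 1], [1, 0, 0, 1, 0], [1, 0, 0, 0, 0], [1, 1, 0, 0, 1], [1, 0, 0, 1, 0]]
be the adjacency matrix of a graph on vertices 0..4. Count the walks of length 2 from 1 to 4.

2

The number of length-2 walks from vertex 1 to vertex 4 is entry (1,4) of T^2, where T is the adjacency matrix.
T^2 = [[4, 1, 0, 2, 1], [1, 2, 1, 1, 2], [0, 1, 1, 1, 1], [2, 1, 1, 3, 1], [1, 2, 1, 1, 2]]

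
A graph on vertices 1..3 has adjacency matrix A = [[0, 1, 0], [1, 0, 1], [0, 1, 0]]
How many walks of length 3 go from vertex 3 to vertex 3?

The number of length-3 walks from vertex 3 to vertex 3 is entry (3,3) of A^3, where A is the adjacency matrix.
A^2 = [[1, 0, 1], [0, 2, 0], [1, 0, 1]]
A^3 = [[0, 2, 0], [2, 0, 2], [0, 2, 0]]

0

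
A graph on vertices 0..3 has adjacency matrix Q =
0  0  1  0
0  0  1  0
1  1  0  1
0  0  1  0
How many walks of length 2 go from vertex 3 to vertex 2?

The number of length-2 walks from vertex 3 to vertex 2 is entry (3,2) of Q², where Q is the adjacency matrix.
Q² = [[1, 1, 0, 1], [1, 1, 0, 1], [0, 0, 3, 0], [1, 1, 0, 1]]

0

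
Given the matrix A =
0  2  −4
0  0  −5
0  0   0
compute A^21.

[[0, 0, 0], [0, 0, 0], [0, 0, 0]]

A is strictly triangular, hence nilpotent: A^3 = 0, so A^21 = 0.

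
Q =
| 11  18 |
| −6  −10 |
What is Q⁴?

tr Q = 1 and det Q = −2, so the characteristic polynomial is λ² − (1)λ + (−2) with roots −1 and 2.
Eigenvectors give P = [[−3, −2], [2, 1]] with P⁻¹ = [[1, 2], [−2, −3]], and Q = P·diag(−1, 2)·P⁻¹.
Then Q⁴ = P·diag(1, 16)·P⁻¹ = [[−3, −32], [2, 16]] · [[1, 2], [−2, −3]] = [[61, 90], [−30, −44]].

[[61, 90], [−30, −44]]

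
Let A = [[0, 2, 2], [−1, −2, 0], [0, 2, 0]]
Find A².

[[−2, 0, 0], [2, 2, −2], [−2, −4, 0]]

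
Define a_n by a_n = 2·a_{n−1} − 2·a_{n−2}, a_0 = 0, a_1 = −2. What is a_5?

With companion matrix C = [[2, −2], [1, 0]], [a_n, a_{n−1}]ᵀ = C·[a_{n−1}, a_{n−2}]ᵀ, so [a_5, a_4]ᵀ = C⁴·[a_1, a_0]ᵀ.
C⁴ = [[−4, 0], [0, −4]], giving [a_5, a_4]ᵀ = [[8], [0]].

8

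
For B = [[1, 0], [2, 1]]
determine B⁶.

B = I + N where N = [[0, 0], [2, 0]] is strictly lower-triangular, so N² = 0.
(I + N)⁶ = I + 6·N = [[1, 0], [12, 1]].

[[1, 0], [12, 1]]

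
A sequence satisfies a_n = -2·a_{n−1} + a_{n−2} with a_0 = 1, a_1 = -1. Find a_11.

-8119

With companion matrix C = [[-2, 1], [1, 0]], [a_n, a_{n−1}]ᵀ = C·[a_{n−1}, a_{n−2}]ᵀ, so [a_11, a_10]ᵀ = C¹⁰·[a_1, a_0]ᵀ.
C¹⁰ = [[5741, -2378], [-2378, 985]], giving [a_11, a_10]ᵀ = [[-8119], [3363]].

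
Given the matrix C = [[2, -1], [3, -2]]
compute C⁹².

[[1, 0], [0, 1]]

C² = I (check: tr C = 0 and det C = -1), so C⁹² = I since 92 is even.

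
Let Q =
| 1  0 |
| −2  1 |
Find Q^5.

[[1, 0], [−10, 1]]

Q = I + N where N = [[0, 0], [−2, 0]] is strictly lower-triangular, so N^2 = 0.
(I + N)^5 = I + 5·N = [[1, 0], [−10, 1]].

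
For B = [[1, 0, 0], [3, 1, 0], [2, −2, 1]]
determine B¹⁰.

B = I + N where N = [[0, 0, 0], [3, 0, 0], [2, −2, 0]] is strictly lower-triangular, so N³ = 0.
(I + N)¹⁰ = I + 10·N + 45·N² = [[1, 0, 0], [30, 1, 0], [−250, −20, 1]].

[[1, 0, 0], [30, 1, 0], [−250, −20, 1]]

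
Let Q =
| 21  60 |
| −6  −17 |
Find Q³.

[[261, 780], [−78, −233]]

tr Q = 4 and det Q = 3, so the characteristic polynomial is λ² − (4)λ + (3) with roots 3 and 1.
Eigenvectors give P = [[10, −3], [−3, 1]] with P⁻¹ = [[1, 3], [3, 10]], and Q = P·diag(3, 1)·P⁻¹.
Then Q³ = P·diag(27, 1)·P⁻¹ = [[270, −3], [−81, 1]] · [[1, 3], [3, 10]] = [[261, 780], [−78, −233]].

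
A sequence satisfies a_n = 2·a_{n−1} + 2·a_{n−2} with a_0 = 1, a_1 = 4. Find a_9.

11584

With companion matrix Q = [[2, 2], [1, 0]], [a_n, a_{n−1}]ᵀ = Q·[a_{n−1}, a_{n−2}]ᵀ, so [a_9, a_8]ᵀ = Q⁸·[a_1, a_0]ᵀ.
Q⁸ = [[2448, 1792], [896, 656]], giving [a_9, a_8]ᵀ = [[11584], [4240]].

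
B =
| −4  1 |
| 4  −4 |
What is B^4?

B^2 = [[20, −8], [−32, 20]]
B^3 = [[−112, 52], [208, −112]]
B^4 = [[656, −320], [−1280, 656]]

[[656, −320], [−1280, 656]]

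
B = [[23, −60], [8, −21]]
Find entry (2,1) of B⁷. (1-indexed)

4376

tr B = 2 and det B = −3, so the characteristic polynomial is λ² − (2)λ + (−3) with roots −1 and 3.
Eigenvectors give P = [[−5, 3], [−2, 1]] with P⁻¹ = [[1, −3], [2, −5]], and B = P·diag(−1, 3)·P⁻¹.
Then B⁷ = P·diag(−1, 2187)·P⁻¹ = [[5, 6561], [2, 2187]] · [[1, −3], [2, −5]] = [[13127, −32820], [4376, −10941]].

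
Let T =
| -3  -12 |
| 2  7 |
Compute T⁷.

tr T = 4 and det T = 3, so the characteristic polynomial is λ² − (4)λ + (3) with roots 1 and 3.
Eigenvectors give P = [[3, 2], [-1, -1]] with P⁻¹ = [[1, 2], [-1, -3]], and T = P·diag(1, 3)·P⁻¹.
Then T⁷ = P·diag(1, 2187)·P⁻¹ = [[3, 4374], [-1, -2187]] · [[1, 2], [-1, -3]] = [[-4371, -13116], [2186, 6559]].

[[-4371, -13116], [2186, 6559]]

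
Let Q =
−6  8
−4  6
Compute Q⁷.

tr Q = 0 and det Q = −4, so the characteristic polynomial is λ² − (0)λ + (−4) with roots −2 and 2.
Eigenvectors give P = [[2, 1], [1, 1]] with P⁻¹ = [[1, −1], [−1, 2]], and Q = P·diag(−2, 2)·P⁻¹.
Then Q⁷ = P·diag(−128, 128)·P⁻¹ = [[−256, 128], [−128, 128]] · [[1, −1], [−1, 2]] = [[−384, 512], [−256, 384]].

[[−384, 512], [−256, 384]]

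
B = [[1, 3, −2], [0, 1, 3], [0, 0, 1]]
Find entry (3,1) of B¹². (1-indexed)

B = I + N where N = [[0, 3, −2], [0, 0, 3], [0, 0, 0]] is strictly upper-triangular, so N³ = 0.
(I + N)¹² = I + 12·N + 66·N² = [[1, 36, 570], [0, 1, 36], [0, 0, 1]].

0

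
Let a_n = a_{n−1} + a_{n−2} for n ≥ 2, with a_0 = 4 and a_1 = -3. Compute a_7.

With companion matrix Q = [[1, 1], [1, 0]], [a_n, a_{n−1}]ᵀ = Q·[a_{n−1}, a_{n−2}]ᵀ, so [a_7, a_6]ᵀ = Q⁶·[a_1, a_0]ᵀ.
Q⁶ = [[13, 8], [8, 5]], giving [a_7, a_6]ᵀ = [[-7], [-4]].

-7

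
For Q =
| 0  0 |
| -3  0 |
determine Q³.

[[0, 0], [0, 0]]

Q is strictly triangular, hence nilpotent: Q² = 0, so Q³ = 0.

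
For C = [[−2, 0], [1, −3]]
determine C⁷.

tr C = −5 and det C = 6, so the characteristic polynomial is λ² − (−5)λ + (6) with roots −3 and −2.
Eigenvectors give P = [[0, 1], [1, 1]] with P⁻¹ = [[−1, 1], [1, 0]], and C = P·diag(−3, −2)·P⁻¹.
Then C⁷ = P·diag(−2187, −128)·P⁻¹ = [[0, −128], [−2187, −128]] · [[−1, 1], [1, 0]] = [[−128, 0], [2059, −2187]].

[[−128, 0], [2059, −2187]]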